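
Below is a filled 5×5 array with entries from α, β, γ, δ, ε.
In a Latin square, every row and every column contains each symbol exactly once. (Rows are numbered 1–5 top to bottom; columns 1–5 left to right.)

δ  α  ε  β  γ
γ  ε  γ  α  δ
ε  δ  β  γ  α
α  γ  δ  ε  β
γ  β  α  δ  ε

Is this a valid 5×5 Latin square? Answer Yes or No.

Column 1 contains γ twice (at rows 2 and 5), so it is not a permutation.

No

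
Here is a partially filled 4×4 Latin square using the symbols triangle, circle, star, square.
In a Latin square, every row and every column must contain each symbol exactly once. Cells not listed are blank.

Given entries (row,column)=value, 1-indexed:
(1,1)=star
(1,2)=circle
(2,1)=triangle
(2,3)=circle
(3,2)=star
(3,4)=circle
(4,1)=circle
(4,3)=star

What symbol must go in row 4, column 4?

Row 2, column 2: row 2 has {triangle, circle} and column 2 has {circle, star}, leaving only square.
Row 2, column 4: row 2 has {triangle, circle, square} and column 4 has {circle}, leaving only star.
Row 3, column 1: row 3 has {circle, star} and column 1 has {triangle, circle, star}, leaving only square.
Row 3, column 3: row 3 has {circle, star, square} and column 3 has {circle, star}, leaving only triangle.
Row 1, column 3: row 1 has {circle, star} and column 3 has {triangle, circle, star}, leaving only square.
Row 1, column 4: row 1 has {circle, star, square} and column 4 has {circle, star}, leaving only triangle.
Row 4 already has {circle, star} and column 4 already has {triangle, circle, star}, so row 4, column 4 must be square.

square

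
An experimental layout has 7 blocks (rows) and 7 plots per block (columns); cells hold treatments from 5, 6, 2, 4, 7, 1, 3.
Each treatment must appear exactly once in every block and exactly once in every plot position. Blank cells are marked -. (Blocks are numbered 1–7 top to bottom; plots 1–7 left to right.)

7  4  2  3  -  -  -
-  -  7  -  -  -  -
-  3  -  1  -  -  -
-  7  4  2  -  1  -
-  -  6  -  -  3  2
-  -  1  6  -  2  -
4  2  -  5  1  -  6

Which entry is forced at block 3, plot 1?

2

Block 2, plot 4: block 2 has {7} and plot 4 has {5, 6, 2, 1, 3}, leaving only 4.
Block 3, plot 3: block 3 has {1, 3} and plot 3 has {6, 2, 4, 7, 1}, leaving only 5.
Block 5, plot 4: block 5 has {6, 2, 3} and plot 4 has {5, 6, 2, 4, 1, 3}, leaving only 7.
Block 6, plot 2: block 6 has {6, 2, 1} and plot 2 has {2, 4, 7, 3}, leaving only 5.
Block 5, plot 2: block 5 has {6, 2, 7, 3} and plot 2 has {5, 2, 4, 7, 3}, leaving only 1.
Block 2, plot 2: block 2 has {4, 7} and plot 2 has {5, 2, 4, 7, 1, 3}, leaving only 6.
Block 2, plot 6: block 2 has {6, 4, 7} and plot 6 has {2, 1, 3}, leaving only 5.
Block 1, plot 6: block 1 has {2, 4, 7, 3} and plot 6 has {5, 2, 1, 3}, leaving only 6.
Block 1, plot 5: block 1 has {6, 2, 4, 7, 3} and plot 5 has {1}, leaving only 5.
Block 1, plot 7: block 1 has {5, 6, 2, 4, 7, 3} and plot 7 has {6, 2}, leaving only 1.
Block 2, plot 7: block 2 has {5, 6, 4, 7} and plot 7 has {6, 2, 1}, leaving only 3.
Block 2, plot 5: block 2 has {5, 6, 4, 7, 3} and plot 5 has {5, 1}, leaving only 2.
Block 2, plot 1: block 2 has {5, 6, 2, 4, 7, 3} and plot 1 has {4, 7}, leaving only 1.
Block 4, plot 7: block 4 has {2, 4, 7, 1} and plot 7 has {6, 2, 1, 3}, leaving only 5.
Block 5, plot 1: block 5 has {6, 2, 7, 1, 3} and plot 1 has {4, 7, 1}, leaving only 5.
Block 5, plot 5: block 5 has {5, 6, 2, 7, 1, 3} and plot 5 has {5, 2, 1}, leaving only 4.
Block 6, plot 1: block 6 has {5, 6, 2, 1} and plot 1 has {5, 4, 7, 1}, leaving only 3.
Block 4, plot 1: block 4 has {5, 2, 4, 7, 1} and plot 1 has {5, 4, 7, 1, 3}, leaving only 6.
Block 3 already has {5, 1, 3} and plot 1 already has {5, 6, 4, 7, 1, 3}, so block 3, plot 1 must be 2.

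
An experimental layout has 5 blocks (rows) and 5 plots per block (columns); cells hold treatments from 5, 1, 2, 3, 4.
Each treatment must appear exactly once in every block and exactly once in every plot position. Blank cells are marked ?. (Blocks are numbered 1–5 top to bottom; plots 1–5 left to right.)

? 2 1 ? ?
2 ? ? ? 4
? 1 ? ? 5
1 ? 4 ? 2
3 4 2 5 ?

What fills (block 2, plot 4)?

Block 1, plot 5: block 1 has {1, 2} and plot 5 has {5, 2, 4}, leaving only 3.
Block 1, plot 4: block 1 has {1, 2, 3} and plot 4 has {5}, leaving only 4.
Block 1, plot 1: block 1 has {1, 2, 3, 4} and plot 1 has {1, 2, 3}, leaving only 5.
Block 3, plot 1: block 3 has {5, 1} and plot 1 has {5, 1, 2, 3}, leaving only 4.
Block 3, plot 3: block 3 has {5, 1, 4} and plot 3 has {1, 2, 4}, leaving only 3.
Block 2, plot 3: block 2 has {2, 4} and plot 3 has {1, 2, 3, 4}, leaving only 5.
Block 2, plot 2: block 2 has {5, 2, 4} and plot 2 has {1, 2, 4}, leaving only 3.
Block 2 already has {5, 2, 3, 4} and plot 4 already has {5, 4}, so block 2, plot 4 must be 1.

1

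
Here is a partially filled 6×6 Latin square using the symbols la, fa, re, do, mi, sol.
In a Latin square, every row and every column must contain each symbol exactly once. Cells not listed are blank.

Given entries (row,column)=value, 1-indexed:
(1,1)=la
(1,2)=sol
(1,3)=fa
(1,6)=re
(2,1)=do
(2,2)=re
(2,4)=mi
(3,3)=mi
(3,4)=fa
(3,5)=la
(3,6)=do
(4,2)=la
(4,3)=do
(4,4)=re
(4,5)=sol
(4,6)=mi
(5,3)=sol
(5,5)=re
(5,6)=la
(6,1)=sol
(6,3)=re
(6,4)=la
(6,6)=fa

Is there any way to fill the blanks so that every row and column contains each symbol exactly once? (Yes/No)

Row 3, column 2: row 3 together with column 2 already contain {la, fa, re, do, mi, sol} — every symbol — so nothing can go there. The grid has no valid completion.

No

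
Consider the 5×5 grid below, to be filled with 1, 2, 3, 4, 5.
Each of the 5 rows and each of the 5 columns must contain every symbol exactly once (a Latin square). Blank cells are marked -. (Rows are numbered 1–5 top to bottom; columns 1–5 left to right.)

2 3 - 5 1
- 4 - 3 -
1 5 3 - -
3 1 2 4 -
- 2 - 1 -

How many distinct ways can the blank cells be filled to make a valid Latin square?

Row 1, column 3: eliminating its row and column leaves {4}.
Row 2, column 1: eliminating its row and column leaves {5}.
Row 2, column 3: eliminating its row and column leaves {1, 5}.
Row 2, column 5: eliminating its row and column leaves {2, 5}.
Row 3, column 4: eliminating its row and column leaves {2}.
Row 3, column 5: eliminating its row and column leaves {2, 4}.
Row 4, column 5: eliminating its row and column leaves {5}.
Row 5, column 1: eliminating its row and column leaves {4, 5}.
Row 5, column 3: eliminating its row and column leaves {4, 5}.
Row 5, column 5: eliminating its row and column leaves {3, 4, 5}.
Only one assignment across all blanks avoids any row or column repeat, giving 1 completion.

1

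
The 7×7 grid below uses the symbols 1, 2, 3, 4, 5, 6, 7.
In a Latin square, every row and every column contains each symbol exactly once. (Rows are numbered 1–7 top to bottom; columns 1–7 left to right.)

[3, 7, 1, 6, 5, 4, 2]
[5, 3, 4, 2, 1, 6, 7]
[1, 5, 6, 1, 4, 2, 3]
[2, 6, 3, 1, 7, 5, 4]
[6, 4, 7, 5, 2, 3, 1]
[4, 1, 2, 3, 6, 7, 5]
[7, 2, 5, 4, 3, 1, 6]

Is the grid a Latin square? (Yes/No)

Column 4 contains 1 twice (at rows 3 and 4), so it is not a permutation.

No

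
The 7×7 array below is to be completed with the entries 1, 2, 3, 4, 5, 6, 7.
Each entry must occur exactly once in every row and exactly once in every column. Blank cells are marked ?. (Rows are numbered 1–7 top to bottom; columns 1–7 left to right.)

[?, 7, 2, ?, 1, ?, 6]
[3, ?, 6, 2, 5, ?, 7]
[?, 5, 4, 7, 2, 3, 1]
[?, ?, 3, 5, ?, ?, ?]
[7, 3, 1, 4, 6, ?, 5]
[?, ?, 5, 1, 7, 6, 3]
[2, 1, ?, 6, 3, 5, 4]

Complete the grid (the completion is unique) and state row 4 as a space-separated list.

1 6 3 5 4 7 2

Row 4, column 5: row 4 has {3, 5} and column 5 has {1, 2, 3, 5, 6, 7}, leaving only 4.
Row 4, column 7: row 4 has {3, 4, 5} and column 7 has {1, 3, 4, 5, 6, 7}, leaving only 2.
Row 4, column 2: row 4 has {2, 3, 4, 5} and column 2 has {1, 3, 5, 7}, leaving only 6.
Row 4, column 1: row 4 has {2, 3, 4, 5, 6} and column 1 has {2, 3, 7}, leaving only 1.
Row 4, column 6: row 4 has {1, 2, 3, 4, 5, 6} and column 6 has {3, 5, 6}, leaving only 7.
So row 4 reads: 1 6 3 5 4 7 2.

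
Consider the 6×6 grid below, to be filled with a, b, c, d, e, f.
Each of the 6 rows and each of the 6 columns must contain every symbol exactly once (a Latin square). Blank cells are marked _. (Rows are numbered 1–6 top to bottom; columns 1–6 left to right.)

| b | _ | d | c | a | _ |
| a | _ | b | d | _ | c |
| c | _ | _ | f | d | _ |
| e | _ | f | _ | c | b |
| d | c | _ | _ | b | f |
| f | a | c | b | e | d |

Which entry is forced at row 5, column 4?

Row 1, column 6: row 1 has {a, b, c, d} and column 6 has {b, c, d, f}, leaving only e.
Row 1, column 2: row 1 has {a, b, c, d, e} and column 2 has {a, c}, leaving only f.
Row 2, column 2: row 2 has {a, b, c, d} and column 2 has {a, c, f}, leaving only e.
Row 2, column 5: row 2 has {a, b, c, d, e} and column 5 has {a, b, c, d, e}, leaving only f.
Row 3, column 2: row 3 has {c, d, f} and column 2 has {a, c, e, f}, leaving only b.
Row 3, column 6: row 3 has {b, c, d, f} and column 6 has {b, c, d, e, f}, leaving only a.
Row 3, column 3: row 3 has {a, b, c, d, f} and column 3 has {b, c, d, f}, leaving only e.
Row 4, column 2: row 4 has {b, c, e, f} and column 2 has {a, b, c, e, f}, leaving only d.
Row 4, column 4: row 4 has {b, c, d, e, f} and column 4 has {b, c, d, f}, leaving only a.
Row 5 already has {b, c, d, f} and column 4 already has {a, b, c, d, f}, so row 5, column 4 must be e.

e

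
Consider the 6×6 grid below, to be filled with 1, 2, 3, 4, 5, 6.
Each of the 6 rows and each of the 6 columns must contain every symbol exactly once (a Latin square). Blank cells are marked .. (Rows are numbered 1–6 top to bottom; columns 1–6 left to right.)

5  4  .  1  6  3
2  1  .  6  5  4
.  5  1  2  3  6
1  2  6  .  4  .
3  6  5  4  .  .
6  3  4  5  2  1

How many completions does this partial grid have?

1

Row 1, column 3: eliminating its row and column leaves {2}.
Row 2, column 3: eliminating its row and column leaves {3}.
Row 3, column 1: eliminating its row and column leaves {4}.
Row 4, column 4: eliminating its row and column leaves {3}.
Row 4, column 6: eliminating its row and column leaves {5}.
Row 5, column 5: eliminating its row and column leaves {1}.
Row 5, column 6: eliminating its row and column leaves {2}.
Only one assignment across all blanks avoids any row or column repeat, giving 1 completion.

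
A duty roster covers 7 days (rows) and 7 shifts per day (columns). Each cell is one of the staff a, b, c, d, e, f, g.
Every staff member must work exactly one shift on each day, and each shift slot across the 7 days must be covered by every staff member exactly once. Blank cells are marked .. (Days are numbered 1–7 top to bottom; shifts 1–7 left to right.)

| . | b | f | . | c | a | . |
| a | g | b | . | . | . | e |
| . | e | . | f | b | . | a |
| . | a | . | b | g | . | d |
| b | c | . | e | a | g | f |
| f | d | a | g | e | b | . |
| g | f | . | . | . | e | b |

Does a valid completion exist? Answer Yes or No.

Yes

No day or shift among the givens repeats a symbol, and propagating forced cells runs into no contradiction.
One valid completion exists (for instance, e b f d c a g / a g b c f d e / d e g f b c a / c a e b g f d / b c d e a g f / f d a g e b c / g f c a d e b).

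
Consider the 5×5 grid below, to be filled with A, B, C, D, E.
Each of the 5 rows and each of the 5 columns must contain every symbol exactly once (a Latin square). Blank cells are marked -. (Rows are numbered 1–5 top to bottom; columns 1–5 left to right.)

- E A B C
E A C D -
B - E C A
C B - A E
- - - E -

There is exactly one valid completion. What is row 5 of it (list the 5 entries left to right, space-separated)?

A C B E D

Row 1, column 1: row 1 has {A, B, C, E} and column 1 has {B, C, E}, leaving only D.
Row 5, column 1: row 5 has {E} and column 1 has {B, C, D, E}, leaving only A.
Row 2, column 5: row 2 has {A, C, D, E} and column 5 has {A, C, E}, leaving only B.
Row 5, column 5: row 5 has {A, E} and column 5 has {A, B, C, E}, leaving only D.
Row 5, column 2: row 5 has {A, D, E} and column 2 has {A, B, E}, leaving only C.
Row 5, column 3: row 5 has {A, C, D, E} and column 3 has {A, C, E}, leaving only B.
So row 5 reads: A C B E D.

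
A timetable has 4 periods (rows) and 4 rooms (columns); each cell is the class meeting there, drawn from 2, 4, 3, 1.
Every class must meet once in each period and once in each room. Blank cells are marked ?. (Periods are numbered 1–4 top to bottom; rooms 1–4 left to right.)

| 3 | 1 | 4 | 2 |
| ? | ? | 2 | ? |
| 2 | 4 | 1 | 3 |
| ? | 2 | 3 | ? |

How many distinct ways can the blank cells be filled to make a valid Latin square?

2

Period 2, room 1: eliminating its period and room leaves {4, 1}.
Period 2, room 2: eliminating its period and room leaves {3}.
Period 2, room 4: eliminating its period and room leaves {4, 1}.
Period 4, room 1: eliminating its period and room leaves {4, 1}.
Period 4, room 4: eliminating its period and room leaves {4, 1}.
Enumerating the assignments across these blanks that avoid any period or room repeat gives 2 completions.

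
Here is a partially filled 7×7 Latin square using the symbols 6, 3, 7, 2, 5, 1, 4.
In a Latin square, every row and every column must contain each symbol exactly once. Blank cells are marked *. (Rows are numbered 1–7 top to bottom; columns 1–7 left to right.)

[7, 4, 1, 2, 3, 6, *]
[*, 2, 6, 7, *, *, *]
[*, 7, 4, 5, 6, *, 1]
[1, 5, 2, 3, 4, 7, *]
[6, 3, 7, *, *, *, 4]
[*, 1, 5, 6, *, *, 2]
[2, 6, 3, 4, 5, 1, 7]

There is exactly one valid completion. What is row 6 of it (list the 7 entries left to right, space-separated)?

Row 6, column 5: row 6 has {6, 2, 5, 1} and column 5 has {6, 3, 5, 4}, leaving only 7.
Row 1, column 7: row 1 has {6, 3, 7, 2, 1, 4} and column 7 has {7, 2, 1, 4}, leaving only 5.
Row 2, column 5: row 2 has {6, 7, 2} and column 5 has {6, 3, 7, 5, 4}, leaving only 1.
Row 2, column 7: row 2 has {6, 7, 2, 1} and column 7 has {7, 2, 5, 1, 4}, leaving only 3.
Row 3, column 1: row 3 has {6, 7, 5, 1, 4} and column 1 has {6, 7, 2, 1}, leaving only 3.
Row 6, column 1: row 6 has {6, 7, 2, 5, 1} and column 1 has {6, 3, 7, 2, 1}, leaving only 4.
Row 6, column 6: row 6 has {6, 7, 2, 5, 1, 4} and column 6 has {6, 7, 1}, leaving only 3.
So row 6 reads: 4 1 5 6 7 3 2.

4 1 5 6 7 3 2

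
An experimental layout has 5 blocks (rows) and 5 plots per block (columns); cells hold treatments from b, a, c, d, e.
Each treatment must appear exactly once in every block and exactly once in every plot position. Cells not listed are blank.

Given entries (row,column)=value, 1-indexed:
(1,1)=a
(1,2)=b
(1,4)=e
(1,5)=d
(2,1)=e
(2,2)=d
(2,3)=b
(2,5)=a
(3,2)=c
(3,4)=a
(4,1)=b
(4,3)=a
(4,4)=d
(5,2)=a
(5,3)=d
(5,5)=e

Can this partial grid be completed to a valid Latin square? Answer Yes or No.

Yes

No block or plot among the givens repeats a symbol, and propagating forced cells runs into no contradiction.
One valid completion exists (for instance, a b c e d / e d b c a / d c e a b / b e a d c / c a d b e).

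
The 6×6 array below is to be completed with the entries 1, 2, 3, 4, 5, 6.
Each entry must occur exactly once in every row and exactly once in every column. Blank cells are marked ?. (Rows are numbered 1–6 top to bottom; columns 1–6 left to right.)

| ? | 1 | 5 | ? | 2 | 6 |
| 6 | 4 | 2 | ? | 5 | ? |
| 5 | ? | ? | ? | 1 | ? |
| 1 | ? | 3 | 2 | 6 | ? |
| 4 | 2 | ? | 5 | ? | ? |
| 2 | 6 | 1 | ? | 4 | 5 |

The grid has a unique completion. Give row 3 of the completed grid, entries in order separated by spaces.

Row 3, column 2: row 3 has {1, 5} and column 2 has {1, 2, 4, 6}, leaving only 3.
Row 1, column 1: row 1 has {1, 2, 5, 6} and column 1 has {1, 2, 4, 5, 6}, leaving only 3.
Row 1, column 4: row 1 has {1, 2, 3, 5, 6} and column 4 has {2, 5}, leaving only 4.
Row 3, column 4: row 3 has {1, 3, 5} and column 4 has {2, 4, 5}, leaving only 6.
Row 3, column 3: row 3 has {1, 3, 5, 6} and column 3 has {1, 2, 3, 5}, leaving only 4.
Row 3, column 6: row 3 has {1, 3, 4, 5, 6} and column 6 has {5, 6}, leaving only 2.
So row 3 reads: 5 3 4 6 1 2.

5 3 4 6 1 2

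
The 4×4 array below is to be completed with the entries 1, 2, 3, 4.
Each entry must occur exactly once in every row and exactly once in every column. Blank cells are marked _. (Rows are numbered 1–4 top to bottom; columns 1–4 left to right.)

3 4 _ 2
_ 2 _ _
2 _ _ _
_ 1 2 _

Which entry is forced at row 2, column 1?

1

Row 1, column 3: row 1 has {2, 3, 4} and column 3 has {2}, leaving only 1.
Row 3, column 2: row 3 has {2} and column 2 has {1, 2, 4}, leaving only 3.
Row 3, column 3: row 3 has {2, 3} and column 3 has {1, 2}, leaving only 4.
Row 2, column 3: row 2 has {2} and column 3 has {1, 2, 4}, leaving only 3.
Row 3, column 4: row 3 has {2, 3, 4} and column 4 has {2}, leaving only 1.
Row 2, column 4: row 2 has {2, 3} and column 4 has {1, 2}, leaving only 4.
Row 2 already has {2, 3, 4} and column 1 already has {2, 3}, so row 2, column 1 must be 1.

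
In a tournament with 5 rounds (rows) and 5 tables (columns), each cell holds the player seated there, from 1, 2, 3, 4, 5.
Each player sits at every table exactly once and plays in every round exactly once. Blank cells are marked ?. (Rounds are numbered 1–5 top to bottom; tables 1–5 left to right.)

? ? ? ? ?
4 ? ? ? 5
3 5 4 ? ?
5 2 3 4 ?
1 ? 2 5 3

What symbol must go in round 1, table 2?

1

Round 1, table 1: round 1 has {} and table 1 has {1, 3, 4, 5}, leaving only 2.
Round 2, table 3: round 2 has {4, 5} and table 3 has {2, 3, 4}, leaving only 1.
Round 1, table 3: round 1 has {2} and table 3 has {1, 2, 3, 4}, leaving only 5.
Round 2, table 2: round 2 has {1, 4, 5} and table 2 has {2, 5}, leaving only 3.
Round 2, table 4: round 2 has {1, 3, 4, 5} and table 4 has {4, 5}, leaving only 2.
Round 3, table 4: round 3 has {3, 4, 5} and table 4 has {2, 4, 5}, leaving only 1.
Round 1, table 4: round 1 has {2, 5} and table 4 has {1, 2, 4, 5}, leaving only 3.
Round 3, table 5: round 3 has {1, 3, 4, 5} and table 5 has {3, 5}, leaving only 2.
Round 4, table 5: round 4 has {2, 3, 4, 5} and table 5 has {2, 3, 5}, leaving only 1.
Round 1, table 5: round 1 has {2, 3, 5} and table 5 has {1, 2, 3, 5}, leaving only 4.
Round 1 already has {2, 3, 4, 5} and table 2 already has {2, 3, 5}, so round 1, table 2 must be 1.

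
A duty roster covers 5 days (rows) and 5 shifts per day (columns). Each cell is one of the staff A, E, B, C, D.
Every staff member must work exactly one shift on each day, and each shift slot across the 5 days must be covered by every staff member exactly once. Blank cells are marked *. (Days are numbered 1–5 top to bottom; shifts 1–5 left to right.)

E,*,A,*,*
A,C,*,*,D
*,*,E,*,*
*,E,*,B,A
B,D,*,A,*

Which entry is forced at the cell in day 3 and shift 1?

D

Day 1, shift 2: day 1 has {A, E} and shift 2 has {E, C, D}, leaving only B.
Day 1, shift 5: day 1 has {A, E, B} and shift 5 has {A, D}, leaving only C.
Day 1, shift 4: day 1 has {A, E, B, C} and shift 4 has {A, B}, leaving only D.
Day 2, shift 3: day 2 has {A, C, D} and shift 3 has {A, E}, leaving only B.
Day 2, shift 4: day 2 has {A, B, C, D} and shift 4 has {A, B, D}, leaving only E.
Day 3, shift 2: day 3 has {E} and shift 2 has {E, B, C, D}, leaving only A.
Day 3, shift 4: day 3 has {A, E} and shift 4 has {A, E, B, D}, leaving only C.
Day 3 already has {A, E, C} and shift 1 already has {A, E, B}, so day 3, shift 1 must be D.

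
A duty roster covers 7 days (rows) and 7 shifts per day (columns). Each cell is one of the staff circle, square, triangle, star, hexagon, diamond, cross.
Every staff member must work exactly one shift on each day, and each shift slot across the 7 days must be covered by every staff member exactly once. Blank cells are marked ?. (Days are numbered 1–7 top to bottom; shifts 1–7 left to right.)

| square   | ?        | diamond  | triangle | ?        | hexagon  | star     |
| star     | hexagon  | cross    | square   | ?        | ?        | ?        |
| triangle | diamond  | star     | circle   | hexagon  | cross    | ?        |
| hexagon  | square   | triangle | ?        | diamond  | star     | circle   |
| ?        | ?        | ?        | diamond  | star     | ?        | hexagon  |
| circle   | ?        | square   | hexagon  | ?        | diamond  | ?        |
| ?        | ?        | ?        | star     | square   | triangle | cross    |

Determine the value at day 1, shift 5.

Day 2, shift 6: day 2 has {square, star, hexagon, cross} and shift 6 has {triangle, star, hexagon, diamond, cross}, leaving only circle.
Day 2, shift 5: day 2 has {circle, square, star, hexagon, cross} and shift 5 has {square, star, hexagon, diamond}, leaving only triangle.
Day 2, shift 7: day 2 has {circle, square, triangle, star, hexagon, cross} and shift 7 has {circle, star, hexagon, cross}, leaving only diamond.
Day 3, shift 7: day 3 has {circle, triangle, star, hexagon, diamond, cross} and shift 7 has {circle, star, hexagon, diamond, cross}, leaving only square.
Day 4, shift 4: day 4 has {circle, square, triangle, star, hexagon, diamond} and shift 4 has {circle, square, triangle, star, hexagon, diamond}, leaving only cross.
Day 5, shift 1: day 5 has {star, hexagon, diamond} and shift 1 has {circle, square, triangle, star, hexagon}, leaving only cross.
Day 5, shift 3: day 5 has {star, hexagon, diamond, cross} and shift 3 has {square, triangle, star, diamond, cross}, leaving only circle.
Day 5, shift 2: day 5 has {circle, star, hexagon, diamond, cross} and shift 2 has {square, hexagon, diamond}, leaving only triangle.
Day 5, shift 6: day 5 has {circle, triangle, star, hexagon, diamond, cross} and shift 6 has {circle, triangle, star, hexagon, diamond, cross}, leaving only square.
Day 6, shift 5: day 6 has {circle, square, hexagon, diamond} and shift 5 has {square, triangle, star, hexagon, diamond}, leaving only cross.
Day 1 already has {square, triangle, star, hexagon, diamond} and shift 5 already has {square, triangle, star, hexagon, diamond, cross}, so day 1, shift 5 must be circle.

circle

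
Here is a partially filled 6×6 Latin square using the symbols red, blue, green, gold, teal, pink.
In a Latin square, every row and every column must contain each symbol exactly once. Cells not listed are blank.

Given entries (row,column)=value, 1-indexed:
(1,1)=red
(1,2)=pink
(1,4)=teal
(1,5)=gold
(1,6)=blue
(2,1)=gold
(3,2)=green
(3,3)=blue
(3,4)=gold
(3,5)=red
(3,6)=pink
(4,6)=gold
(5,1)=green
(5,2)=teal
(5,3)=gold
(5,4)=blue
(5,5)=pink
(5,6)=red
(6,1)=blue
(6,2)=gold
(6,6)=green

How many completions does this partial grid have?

3

Row 1, column 3: eliminating its row and column leaves {green}.
Row 2, column 2: eliminating its row and column leaves {red, blue}.
Row 2, column 3: eliminating its row and column leaves {red, green, teal, pink}.
Row 2, column 4: eliminating its row and column leaves {red, green, pink}.
Row 2, column 5: eliminating its row and column leaves {blue, green, teal}.
Row 2, column 6: eliminating its row and column leaves {teal}.
Row 3, column 1: eliminating its row and column leaves {teal}.
Row 4, column 1: eliminating its row and column leaves {teal, pink}.
Row 4, column 2: eliminating its row and column leaves {red, blue}.
Row 4, column 3: eliminating its row and column leaves {red, green, teal, pink}.
Row 4, column 4: eliminating its row and column leaves {red, green, pink}.
Row 4, column 5: eliminating its row and column leaves {blue, green, teal}.
Row 6, column 3: eliminating its row and column leaves {red, teal, pink}.
Row 6, column 4: eliminating its row and column leaves {red, pink}.
Row 6, column 5: eliminating its row and column leaves {teal}.
Enumerating the assignments across these blanks that avoid any row or column repeat gives 3 completions.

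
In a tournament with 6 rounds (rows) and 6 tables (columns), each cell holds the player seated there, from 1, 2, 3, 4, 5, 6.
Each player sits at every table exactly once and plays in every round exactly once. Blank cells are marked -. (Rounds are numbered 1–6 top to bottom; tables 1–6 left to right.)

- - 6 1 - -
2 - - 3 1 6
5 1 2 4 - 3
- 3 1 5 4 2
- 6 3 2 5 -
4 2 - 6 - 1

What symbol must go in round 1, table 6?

Round 1, table 1: round 1 has {1, 6} and table 1 has {2, 4, 5}, leaving only 3.
Round 1, table 5: round 1 has {1, 3, 6} and table 5 has {1, 4, 5}, leaving only 2.
Round 3, table 5: round 3 has {1, 2, 3, 4, 5} and table 5 has {1, 2, 4, 5}, leaving only 6.
Round 4, table 1: round 4 has {1, 2, 3, 4, 5} and table 1 has {2, 3, 4, 5}, leaving only 6.
Round 5, table 1: round 5 has {2, 3, 5, 6} and table 1 has {2, 3, 4, 5, 6}, leaving only 1.
Round 5, table 6: round 5 has {1, 2, 3, 5, 6} and table 6 has {1, 2, 3, 6}, leaving only 4.
Round 1 already has {1, 2, 3, 6} and table 6 already has {1, 2, 3, 4, 6}, so round 1, table 6 must be 5.

5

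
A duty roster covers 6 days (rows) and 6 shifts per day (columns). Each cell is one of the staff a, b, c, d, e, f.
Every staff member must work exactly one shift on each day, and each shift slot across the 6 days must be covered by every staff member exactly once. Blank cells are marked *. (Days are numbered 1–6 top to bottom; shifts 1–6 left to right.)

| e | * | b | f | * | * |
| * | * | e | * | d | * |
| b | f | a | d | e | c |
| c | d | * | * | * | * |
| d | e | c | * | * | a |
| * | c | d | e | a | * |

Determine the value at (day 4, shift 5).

b

Day 1, shift 2: day 1 has {b, e, f} and shift 2 has {c, d, e, f}, leaving only a.
Day 1, shift 5: day 1 has {a, b, e, f} and shift 5 has {a, d, e}, leaving only c.
Day 1, shift 6: day 1 has {a, b, c, e, f} and shift 6 has {a, c}, leaving only d.
Day 2, shift 2: day 2 has {d, e} and shift 2 has {a, c, d, e, f}, leaving only b.
Day 2, shift 6: day 2 has {b, d, e} and shift 6 has {a, c, d}, leaving only f.
Day 2, shift 1: day 2 has {b, d, e, f} and shift 1 has {b, c, d, e}, leaving only a.
Day 2, shift 4: day 2 has {a, b, d, e, f} and shift 4 has {d, e, f}, leaving only c.
Day 4, shift 3: day 4 has {c, d} and shift 3 has {a, b, c, d, e}, leaving only f.
Day 4 already has {c, d, f} and shift 5 already has {a, c, d, e}, so day 4, shift 5 must be b.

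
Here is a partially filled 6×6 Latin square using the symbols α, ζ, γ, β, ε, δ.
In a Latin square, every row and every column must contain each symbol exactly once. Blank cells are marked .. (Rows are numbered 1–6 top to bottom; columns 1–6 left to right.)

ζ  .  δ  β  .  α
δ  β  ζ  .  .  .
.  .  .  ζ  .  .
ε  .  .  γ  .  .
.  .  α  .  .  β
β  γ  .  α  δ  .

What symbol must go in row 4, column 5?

Row 1, column 2: row 1 has {α, ζ, β, δ} and column 2 has {γ, β}, leaving only ε.
Row 1, column 5: row 1 has {α, ζ, β, ε, δ} and column 5 has {δ}, leaving only γ.
Row 2, column 4: row 2 has {ζ, β, δ} and column 4 has {α, ζ, γ, β}, leaving only ε.
Row 2, column 5: row 2 has {ζ, β, ε, δ} and column 5 has {γ, δ}, leaving only α.
Row 2, column 6: row 2 has {α, ζ, β, ε, δ} and column 6 has {α, β}, leaving only γ.
Row 4, column 3: row 4 has {γ, ε} and column 3 has {α, ζ, δ}, leaving only β.
Row 4 already has {γ, β, ε} and column 5 already has {α, γ, δ}, so row 4, column 5 must be ζ.

ζ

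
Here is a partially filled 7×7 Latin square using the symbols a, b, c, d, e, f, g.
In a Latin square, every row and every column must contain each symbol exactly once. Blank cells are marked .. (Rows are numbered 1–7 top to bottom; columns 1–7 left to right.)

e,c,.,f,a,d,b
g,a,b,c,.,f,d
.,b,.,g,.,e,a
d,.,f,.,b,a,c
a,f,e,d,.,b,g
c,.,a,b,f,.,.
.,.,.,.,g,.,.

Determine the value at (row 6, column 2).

Row 1, column 3: row 1 has {a, b, c, d, e, f} and column 3 has {a, b, e, f}, leaving only g.
Row 2, column 5: row 2 has {a, b, c, d, f, g} and column 5 has {a, b, f, g}, leaving only e.
Row 3, column 1: row 3 has {a, b, e, g} and column 1 has {a, c, d, e, g}, leaving only f.
Row 4, column 4: row 4 has {a, b, c, d, f} and column 4 has {b, c, d, f, g}, leaving only e.
Row 4, column 2: row 4 has {a, b, c, d, e, f} and column 2 has {a, b, c, f}, leaving only g.
Row 5, column 5: row 5 has {a, b, d, e, f, g} and column 5 has {a, b, e, f, g}, leaving only c.
Row 3, column 5: row 3 has {a, b, e, f, g} and column 5 has {a, b, c, e, f, g}, leaving only d.
Row 3, column 3: row 3 has {a, b, d, e, f, g} and column 3 has {a, b, e, f, g}, leaving only c.
Row 6, column 6: row 6 has {a, b, c, f} and column 6 has {a, b, d, e, f}, leaving only g.
Row 6, column 7: row 6 has {a, b, c, f, g} and column 7 has {a, b, c, d, g}, leaving only e.
Row 6 already has {a, b, c, e, f, g} and column 2 already has {a, b, c, f, g}, so row 6, column 2 must be d.

d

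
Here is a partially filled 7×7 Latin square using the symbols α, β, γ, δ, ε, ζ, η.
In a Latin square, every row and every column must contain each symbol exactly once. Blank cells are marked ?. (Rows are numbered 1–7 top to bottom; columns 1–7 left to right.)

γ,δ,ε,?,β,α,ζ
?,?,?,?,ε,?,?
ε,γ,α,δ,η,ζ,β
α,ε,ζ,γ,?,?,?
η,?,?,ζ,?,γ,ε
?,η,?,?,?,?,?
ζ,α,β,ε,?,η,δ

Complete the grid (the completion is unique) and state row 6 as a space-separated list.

Row 1, column 4: row 1 has {α, β, γ, δ, ε, ζ} and column 4 has {γ, δ, ε, ζ}, leaving only η.
Row 4, column 5: row 4 has {α, γ, ε, ζ} and column 5 has {β, ε, η}, leaving only δ.
Row 4, column 6: row 4 has {α, γ, δ, ε, ζ} and column 6 has {α, γ, ζ, η}, leaving only β.
Row 2, column 6: row 2 has {ε} and column 6 has {α, β, γ, ζ, η}, leaving only δ.
Row 6, column 6: row 6 has {η} and column 6 has {α, β, γ, δ, ζ, η}, leaving only ε.
Row 2, column 1: row 2 has {δ, ε} and column 1 has {α, γ, ε, ζ, η}, leaving only β.
Row 6, column 1: row 6 has {ε, η} and column 1 has {α, β, γ, ε, ζ, η}, leaving only δ.
Row 6, column 3: row 6 has {δ, ε, η} and column 3 has {α, β, ε, ζ}, leaving only γ.
Row 6, column 7: row 6 has {γ, δ, ε, η} and column 7 has {β, δ, ε, ζ}, leaving only α.
Row 6, column 4: row 6 has {α, γ, δ, ε, η} and column 4 has {γ, δ, ε, ζ, η}, leaving only β.
Row 6, column 5: row 6 has {α, β, γ, δ, ε, η} and column 5 has {β, δ, ε, η}, leaving only ζ.
So row 6 reads: δ η γ β ζ ε α.

δ η γ β ζ ε α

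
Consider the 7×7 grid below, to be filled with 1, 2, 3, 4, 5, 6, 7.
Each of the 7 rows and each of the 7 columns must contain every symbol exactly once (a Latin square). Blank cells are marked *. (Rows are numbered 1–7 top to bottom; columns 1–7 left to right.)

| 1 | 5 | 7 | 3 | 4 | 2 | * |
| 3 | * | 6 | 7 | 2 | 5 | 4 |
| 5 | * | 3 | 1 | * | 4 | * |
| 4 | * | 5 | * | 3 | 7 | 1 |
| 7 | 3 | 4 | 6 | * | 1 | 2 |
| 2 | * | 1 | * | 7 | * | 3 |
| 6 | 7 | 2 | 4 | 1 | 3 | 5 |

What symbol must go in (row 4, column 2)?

Row 1, column 7: row 1 has {1, 2, 3, 4, 5, 7} and column 7 has {1, 2, 3, 4, 5}, leaving only 6.
Row 2, column 2: row 2 has {2, 3, 4, 5, 6, 7} and column 2 has {3, 5, 7}, leaving only 1.
Row 3, column 5: row 3 has {1, 3, 4, 5} and column 5 has {1, 2, 3, 4, 7}, leaving only 6.
Row 3, column 2: row 3 has {1, 3, 4, 5, 6} and column 2 has {1, 3, 5, 7}, leaving only 2.
Row 4 already has {1, 3, 4, 5, 7} and column 2 already has {1, 2, 3, 5, 7}, so row 4, column 2 must be 6.

6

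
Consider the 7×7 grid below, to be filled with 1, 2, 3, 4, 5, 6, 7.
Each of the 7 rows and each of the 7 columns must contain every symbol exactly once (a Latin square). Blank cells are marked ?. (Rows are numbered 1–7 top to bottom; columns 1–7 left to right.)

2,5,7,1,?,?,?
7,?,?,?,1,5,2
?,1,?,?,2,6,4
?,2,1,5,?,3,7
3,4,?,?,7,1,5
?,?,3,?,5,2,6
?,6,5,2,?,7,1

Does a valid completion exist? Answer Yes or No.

No

Row 3, column 3: row 3 together with column 3 already contain {1, 2, 3, 4, 5, 6, 7} — every symbol — so nothing can go there. The grid has no valid completion.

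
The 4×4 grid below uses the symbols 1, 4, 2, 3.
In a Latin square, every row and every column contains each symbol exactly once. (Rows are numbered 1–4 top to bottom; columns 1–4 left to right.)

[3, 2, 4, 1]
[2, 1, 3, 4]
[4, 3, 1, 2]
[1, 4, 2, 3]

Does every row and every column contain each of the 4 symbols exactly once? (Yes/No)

Each row is a permutation of the 4 symbols, and so is each column.

Yes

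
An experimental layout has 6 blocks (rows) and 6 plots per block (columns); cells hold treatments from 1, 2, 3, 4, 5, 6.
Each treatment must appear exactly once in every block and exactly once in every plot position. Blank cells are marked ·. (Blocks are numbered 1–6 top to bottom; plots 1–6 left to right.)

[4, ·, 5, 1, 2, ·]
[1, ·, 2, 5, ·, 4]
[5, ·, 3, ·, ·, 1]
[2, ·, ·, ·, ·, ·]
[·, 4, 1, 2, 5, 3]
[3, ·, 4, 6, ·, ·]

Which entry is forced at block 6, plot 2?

Block 1, plot 6: block 1 has {1, 2, 4, 5} and plot 6 has {1, 3, 4}, leaving only 6.
Block 1, plot 2: block 1 has {1, 2, 4, 5, 6} and plot 2 has {4}, leaving only 3.
Block 2, plot 2: block 2 has {1, 2, 4, 5} and plot 2 has {3, 4}, leaving only 6.
Block 2, plot 5: block 2 has {1, 2, 4, 5, 6} and plot 5 has {2, 5}, leaving only 3.
Block 3, plot 2: block 3 has {1, 3, 5} and plot 2 has {3, 4, 6}, leaving only 2.
Block 3, plot 4: block 3 has {1, 2, 3, 5} and plot 4 has {1, 2, 5, 6}, leaving only 4.
Block 3, plot 5: block 3 has {1, 2, 3, 4, 5} and plot 5 has {2, 3, 5}, leaving only 6.
Block 4, plot 3: block 4 has {2} and plot 3 has {1, 2, 3, 4, 5}, leaving only 6.
Block 4, plot 4: block 4 has {2, 6} and plot 4 has {1, 2, 4, 5, 6}, leaving only 3.
Block 4, plot 6: block 4 has {2, 3, 6} and plot 6 has {1, 3, 4, 6}, leaving only 5.
Block 4, plot 2: block 4 has {2, 3, 5, 6} and plot 2 has {2, 3, 4, 6}, leaving only 1.
Block 6 already has {3, 4, 6} and plot 2 already has {1, 2, 3, 4, 6}, so block 6, plot 2 must be 5.

5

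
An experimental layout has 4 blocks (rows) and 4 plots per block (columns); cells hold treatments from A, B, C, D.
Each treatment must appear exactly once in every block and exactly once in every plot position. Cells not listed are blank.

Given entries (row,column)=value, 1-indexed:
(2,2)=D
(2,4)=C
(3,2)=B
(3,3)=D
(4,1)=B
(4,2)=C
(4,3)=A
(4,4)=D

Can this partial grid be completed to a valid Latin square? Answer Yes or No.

No block or plot among the givens repeats a symbol, and propagating forced cells runs into no contradiction.
One valid completion exists (for instance, D A C B / A D B C / C B D A / B C A D).

Yes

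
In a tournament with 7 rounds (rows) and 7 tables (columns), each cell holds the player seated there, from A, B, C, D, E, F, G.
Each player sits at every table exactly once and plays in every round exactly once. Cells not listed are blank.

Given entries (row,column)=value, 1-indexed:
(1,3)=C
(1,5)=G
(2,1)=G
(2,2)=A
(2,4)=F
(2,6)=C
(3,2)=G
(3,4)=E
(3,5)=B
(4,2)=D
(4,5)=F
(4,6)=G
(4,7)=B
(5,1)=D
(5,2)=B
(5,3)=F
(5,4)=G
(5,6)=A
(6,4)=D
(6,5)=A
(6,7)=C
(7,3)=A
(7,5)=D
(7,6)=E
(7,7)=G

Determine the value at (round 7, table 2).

Round 2, table 5: round 2 has {A, C, F, G} and table 5 has {A, B, D, F, G}, leaving only E.
Round 2, table 7: round 2 has {A, C, E, F, G} and table 7 has {B, C, G}, leaving only D.
Round 2, table 3: round 2 has {A, C, D, E, F, G} and table 3 has {A, C, F}, leaving only B.
Round 3, table 3: round 3 has {B, E, G} and table 3 has {A, B, C, F}, leaving only D.
Round 3, table 6: round 3 has {B, D, E, G} and table 6 has {A, C, E, G}, leaving only F.
Round 3, table 7: round 3 has {B, D, E, F, G} and table 7 has {B, C, D, G}, leaving only A.
Round 3, table 1: round 3 has {A, B, D, E, F, G} and table 1 has {D, G}, leaving only C.
Round 4, table 3: round 4 has {B, D, F, G} and table 3 has {A, B, C, D, F}, leaving only E.
Round 4, table 1: round 4 has {B, D, E, F, G} and table 1 has {C, D, G}, leaving only A.
Round 4, table 4: round 4 has {A, B, D, E, F, G} and table 4 has {D, E, F, G}, leaving only C.
Round 5, table 5: round 5 has {A, B, D, F, G} and table 5 has {A, B, D, E, F, G}, leaving only C.
Round 5, table 7: round 5 has {A, B, C, D, F, G} and table 7 has {A, B, C, D, G}, leaving only E.
Round 1, table 7: round 1 has {C, G} and table 7 has {A, B, C, D, E, G}, leaving only F.
Round 1, table 2: round 1 has {C, F, G} and table 2 has {A, B, D, G}, leaving only E.
Round 1, table 1: round 1 has {C, E, F, G} and table 1 has {A, C, D, G}, leaving only B.
Round 1, table 4: round 1 has {B, C, E, F, G} and table 4 has {C, D, E, F, G}, leaving only A.
Round 1, table 6: round 1 has {A, B, C, E, F, G} and table 6 has {A, C, E, F, G}, leaving only D.
Round 6, table 2: round 6 has {A, C, D} and table 2 has {A, B, D, E, G}, leaving only F.
Round 7 already has {A, D, E, G} and table 2 already has {A, B, D, E, F, G}, so round 7, table 2 must be C.

C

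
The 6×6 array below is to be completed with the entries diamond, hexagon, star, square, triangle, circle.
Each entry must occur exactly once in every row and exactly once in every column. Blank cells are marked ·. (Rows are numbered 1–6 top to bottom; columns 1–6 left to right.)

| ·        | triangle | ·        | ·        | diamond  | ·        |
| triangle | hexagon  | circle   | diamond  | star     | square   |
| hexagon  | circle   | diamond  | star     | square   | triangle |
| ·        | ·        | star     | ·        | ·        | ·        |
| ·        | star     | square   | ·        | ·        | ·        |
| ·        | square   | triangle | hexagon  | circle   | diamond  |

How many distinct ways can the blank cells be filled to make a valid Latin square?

Row 1, column 1: eliminating its row and column leaves {star, square, circle}.
Row 1, column 3: eliminating its row and column leaves {hexagon}.
Row 1, column 4: eliminating its row and column leaves {square, circle}.
Row 1, column 6: eliminating its row and column leaves {hexagon, star, circle}.
Row 4, column 1: eliminating its row and column leaves {diamond, square, circle}.
Row 4, column 2: eliminating its row and column leaves {diamond}.
Row 4, column 4: eliminating its row and column leaves {square, triangle, circle}.
Row 4, column 5: eliminating its row and column leaves {hexagon, triangle}.
Row 4, column 6: eliminating its row and column leaves {hexagon, circle}.
Row 5, column 1: eliminating its row and column leaves {diamond, circle}.
Row 5, column 4: eliminating its row and column leaves {triangle, circle}.
Row 5, column 5: eliminating its row and column leaves {hexagon, triangle}.
Row 5, column 6: eliminating its row and column leaves {hexagon, circle}.
Row 6, column 1: eliminating its row and column leaves {star}.
Enumerating the assignments across these blanks that avoid any row or column repeat gives 3 completions.

3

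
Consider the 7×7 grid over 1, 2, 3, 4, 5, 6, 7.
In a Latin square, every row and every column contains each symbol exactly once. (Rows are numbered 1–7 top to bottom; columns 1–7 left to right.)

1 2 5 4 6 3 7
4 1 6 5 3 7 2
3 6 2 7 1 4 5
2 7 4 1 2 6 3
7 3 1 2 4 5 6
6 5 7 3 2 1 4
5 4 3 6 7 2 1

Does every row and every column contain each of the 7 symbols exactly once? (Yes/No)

No

Column 5 contains 2 twice (at rows 4 and 6), so it is not a permutation.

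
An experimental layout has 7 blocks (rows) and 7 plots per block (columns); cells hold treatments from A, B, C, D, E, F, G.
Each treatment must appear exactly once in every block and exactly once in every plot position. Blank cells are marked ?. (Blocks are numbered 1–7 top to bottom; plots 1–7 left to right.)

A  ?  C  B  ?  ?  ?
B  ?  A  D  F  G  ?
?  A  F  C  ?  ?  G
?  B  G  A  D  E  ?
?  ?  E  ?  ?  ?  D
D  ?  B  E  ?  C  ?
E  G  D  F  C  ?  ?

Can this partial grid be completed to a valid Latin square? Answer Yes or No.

No

Block 3, plot 1: block 3 together with plot 1 already contain {A, B, C, D, E, F, G} — every symbol — so nothing can go there. The grid has no valid completion.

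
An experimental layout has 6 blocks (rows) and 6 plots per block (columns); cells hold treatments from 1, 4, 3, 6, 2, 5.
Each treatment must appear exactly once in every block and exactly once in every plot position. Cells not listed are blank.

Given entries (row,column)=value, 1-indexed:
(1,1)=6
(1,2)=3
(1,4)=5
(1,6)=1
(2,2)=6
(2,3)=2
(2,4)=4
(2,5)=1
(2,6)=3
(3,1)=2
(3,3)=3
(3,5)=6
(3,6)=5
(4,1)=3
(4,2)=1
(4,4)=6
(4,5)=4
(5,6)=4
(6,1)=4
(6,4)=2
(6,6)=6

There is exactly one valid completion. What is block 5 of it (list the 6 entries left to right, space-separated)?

1 2 6 3 5 4

Block 1, plot 3: block 1 has {1, 3, 6, 5} and plot 3 has {3, 2}, leaving only 4.
Block 1, plot 5: block 1 has {1, 4, 3, 6, 5} and plot 5 has {1, 4, 6}, leaving only 2.
Block 2, plot 1: block 2 has {1, 4, 3, 6, 2} and plot 1 has {4, 3, 6, 2}, leaving only 5.
Block 5, plot 1: block 5 has {4} and plot 1 has {4, 3, 6, 2, 5}, leaving only 1.
Block 5, plot 4: block 5 has {1, 4} and plot 4 has {4, 6, 2, 5}, leaving only 3.
Block 5, plot 5: block 5 has {1, 4, 3} and plot 5 has {1, 4, 6, 2}, leaving only 5.
Block 5, plot 2: block 5 has {1, 4, 3, 5} and plot 2 has {1, 3, 6}, leaving only 2.
Block 5, plot 3: block 5 has {1, 4, 3, 2, 5} and plot 3 has {4, 3, 2}, leaving only 6.
So block 5 reads: 1 2 6 3 5 4.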